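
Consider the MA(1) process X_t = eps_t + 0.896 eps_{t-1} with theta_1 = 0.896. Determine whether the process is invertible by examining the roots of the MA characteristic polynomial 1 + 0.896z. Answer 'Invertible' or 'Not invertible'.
\text{Invertible}

The MA(q) characteristic polynomial is P(z) = 1 + 0.896z.
Invertibility requires all roots to lie outside the unit circle, i.e. |z| > 1 for every root.
This is linear in z: 1 + (0.896) z = 0  =>  z = -1/(0.896) = -1.116071,  |z| = 1.116071.
Moduli of all roots: 1.1161.
All moduli strictly greater than 1? Yes.
Verdict: Invertible.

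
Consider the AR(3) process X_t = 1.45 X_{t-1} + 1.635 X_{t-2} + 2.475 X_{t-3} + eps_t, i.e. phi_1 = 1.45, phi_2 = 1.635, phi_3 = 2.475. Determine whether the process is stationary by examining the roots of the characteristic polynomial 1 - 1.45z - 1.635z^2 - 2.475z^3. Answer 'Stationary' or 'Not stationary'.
\text{Not stationary}

The AR(p) characteristic polynomial is P(z) = 1 - 1.45z - 1.635z^2 - 2.475z^3.
Stationarity requires all roots to lie outside the unit circle, i.e. |z| > 1 for every root.
Degree 3: look for a simple real root z0 first, then factor out (1 - z/z0) and solve the remaining quadratic.
Testing z0 = 0.4: P(0.4) = 1 + (-1.45)(0.4) + (-1.635)(0.4)^2 + (-2.475)(0.4)^3
  = 1 + (-0.58) + (-0.2616) + (-0.1584) = 0.  So z_0 = 0.4 is a root, |z_0| = 0.4.
Divide out the factor (1 - 2.5 z) = (1 - z/z0) (since 1/z0 = 2.5):
  P(z) = (1 - 2.5 z)(1 + (1.05) z + (0.99) z^2)
  [check: z-coef 1.05 - (2.5) = -1.45; z^2-coef 0.99 - (2.5)(1.05) = -1.635; z^3-coef -(2.5)(0.99) = -2.475.]
Remaining roots from the quadratic factor 1 + (1.05) z + (0.99) z^2:
  Set 1 + (1.05) z + (0.99) z^2 = 0, i.e. a z^2 + b z + c = 0 with a = 0.99, b = 1.05, c = 1.
  Discriminant D = b^2 - 4ac = (1.05)^2 - 4*(0.99)*1 = 1.1025 - (3.96) = -2.8575.
  D < 0, so the roots are the complex-conjugate pair z = (-b +/- i sqrt(-D)) / (2a) = -0.5303 +/- 0.8537i.
  For a conjugate pair |z|^2 = z * conj(z) = (product of roots) = c/a = 1/(0.99) = 1.010101, so |z| = sqrt(1.010101) = 1.005 for both roots.
Moduli of all roots: 0.4000, 1.0050, 1.0050.
All moduli strictly greater than 1? No.
Verdict: Not stationary.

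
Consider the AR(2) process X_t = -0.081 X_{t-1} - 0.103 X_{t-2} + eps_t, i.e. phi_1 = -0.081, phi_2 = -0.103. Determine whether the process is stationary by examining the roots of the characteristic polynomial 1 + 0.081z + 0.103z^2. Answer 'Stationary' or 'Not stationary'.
\text{Stationary}

The AR(p) characteristic polynomial is P(z) = 1 + 0.081z + 0.103z^2.
Stationarity requires all roots to lie outside the unit circle, i.e. |z| > 1 for every root.
Set 1 + (0.081) z + (0.103) z^2 = 0, i.e. a z^2 + b z + c = 0 with a = 0.103, b = 0.081, c = 1.
Discriminant D = b^2 - 4ac = (0.081)^2 - 4*(0.103)*1 = 0.006561 - (0.412) = -0.405439.
D < 0, so the roots are the complex-conjugate pair z = (-b +/- i sqrt(-D)) / (2a) = -0.3932 +/- 3.091i.
For a conjugate pair |z|^2 = z * conj(z) = (product of roots) = c/a = 1/(0.103) = 9.708738, so |z| = sqrt(9.708738) = 3.1159 for both roots.
Moduli of all roots: 3.1159, 3.1159.
All moduli strictly greater than 1? Yes.
Verdict: Stationary.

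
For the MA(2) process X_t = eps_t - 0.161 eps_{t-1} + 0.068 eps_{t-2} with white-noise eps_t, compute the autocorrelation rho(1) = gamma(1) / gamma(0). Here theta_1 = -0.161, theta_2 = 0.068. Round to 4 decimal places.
\rho(1) = -0.1669

For an MA(q) process with theta_0 = 1, the autocovariance is
  gamma(k) = sigma^2 * sum_{i=0..q-k} theta_i * theta_{i+k},
and rho(k) = gamma(k) / gamma(0). Sigma^2 cancels.
  numerator   = (1)*(-0.161) + (-0.161)*(0.068) = -0.171948.
  denominator = (1)^2 + (-0.161)^2 + (0.068)^2 = 1.030545.
  rho(1) = -0.171948 / 1.030545 = -0.1669.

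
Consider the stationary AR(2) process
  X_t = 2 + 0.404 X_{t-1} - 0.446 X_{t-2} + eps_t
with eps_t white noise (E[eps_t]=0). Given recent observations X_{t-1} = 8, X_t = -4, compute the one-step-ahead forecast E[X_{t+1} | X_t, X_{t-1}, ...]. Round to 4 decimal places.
E[X_{t+1} \mid \mathcal F_t] = -3.1840

For an AR(p) model X_t = c + sum_i phi_i X_{t-i} + eps_t, the
one-step-ahead conditional mean is
  E[X_{t+1} | X_t, ...] = c + sum_i phi_i X_{t+1-i}.
Substitute known values:
  E[X_{t+1} | ...] = 2 + (0.404) * (-4) + (-0.446) * (8)
                   = -3.1840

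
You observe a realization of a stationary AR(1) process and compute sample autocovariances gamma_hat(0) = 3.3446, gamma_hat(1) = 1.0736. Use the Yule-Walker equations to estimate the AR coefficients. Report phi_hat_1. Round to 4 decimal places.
\hat\phi_{1} = 0.3210

The Yule-Walker equations for an AR(p) process read, in matrix form,
  Gamma_p phi = r_p,   with   (Gamma_p)_{ij} = gamma(|i - j|),
                       (r_p)_i = gamma(i),   i,j = 1..p.
Substitute the sample gammas (Toeplitz matrix and right-hand side of size 1):
  Gamma_p = [[3.3446]]
  r_p     = [1.0736]
With p = 1 this is the single equation gamma(0) phi_1 = gamma(1):
  phi_hat_1 = gamma(1) / gamma(0) = 1.0736 / 3.3446 = 0.3210.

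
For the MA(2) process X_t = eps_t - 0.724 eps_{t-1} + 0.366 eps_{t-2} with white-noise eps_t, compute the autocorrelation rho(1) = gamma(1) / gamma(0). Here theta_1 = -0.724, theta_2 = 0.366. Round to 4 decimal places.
\rho(1) = -0.5964

For an MA(q) process with theta_0 = 1, the autocovariance is
  gamma(k) = sigma^2 * sum_{i=0..q-k} theta_i * theta_{i+k},
and rho(k) = gamma(k) / gamma(0). Sigma^2 cancels.
  numerator   = (1)*(-0.724) + (-0.724)*(0.366) = -0.988984.
  denominator = (1)^2 + (-0.724)^2 + (0.366)^2 = 1.658132.
  rho(1) = -0.988984 / 1.658132 = -0.5964.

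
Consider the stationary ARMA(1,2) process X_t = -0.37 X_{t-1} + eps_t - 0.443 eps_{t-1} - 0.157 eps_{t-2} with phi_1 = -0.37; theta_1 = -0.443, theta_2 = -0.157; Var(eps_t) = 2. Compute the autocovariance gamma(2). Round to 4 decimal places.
\gamma(2) = 0.3807

Multiply the model equation by X_{t-k} and take expectations. With theta_0 = psi_0 = 1 and psi_j the MA(infinity) weights, this gives
  gamma(k) - sum_i phi_i gamma(k-i) = c_k,
  c_k = sigma^2 * sum_{j=k..q} theta_j psi_{j-k}   (c_k = 0 for k > q),
using gamma(-m) = gamma(m).
psi-weights needed (psi_j = theta_j + sum_i phi_i psi_{j-i}):
  psi_1 = theta_1 + phi_1 = -0.443 + (-0.37) = -0.813
  psi_2 = theta_2 + phi_1 psi_1 = -0.157 + (-0.37)(-0.813) = 0.14381
Right-hand sides:
  c_0 = sigma^2 (1 + theta_1 psi_1 + theta_2 psi_2) = 2 * (1 + (-0.443)(-0.813) + (-0.157)(0.14381)) = 2 * 1.337581 = 2.675162
  c_1 = sigma^2 (theta_1 + theta_2 psi_1) = 2 * (-0.443 + (-0.157)(-0.813)) = -0.630718
  c_2 = sigma^2 theta_2 = 2 * (-0.157) = -0.314
Equations for k = 0 and k = 1 (AR order 1):
  gamma(0) = phi_1 gamma(1) + c_0
  gamma(1) = phi_1 gamma(0) + c_1
Substituting the second into the first: gamma(0) (1 - phi_1^2) = c_0 + phi_1 c_1, so
  gamma(0) = (c_0 + phi_1 c_1) / (1 - phi_1^2) = (2.675162 + (-0.37)(-0.630718)) / (1 - (-0.37)^2) = 2.908527 / 0.8631 = 3.369861.
  gamma(1) = phi_1 gamma(0) + c_1 = (-0.37)(3.369861) + (-0.630718) = -1.877567.
For k = 2: gamma(2) = phi_1 gamma(1) + c_2
  = (-0.37)(-1.877567) + (-0.314) = 0.3807.
Therefore gamma(2) = 0.3807 (to 4 decimal places).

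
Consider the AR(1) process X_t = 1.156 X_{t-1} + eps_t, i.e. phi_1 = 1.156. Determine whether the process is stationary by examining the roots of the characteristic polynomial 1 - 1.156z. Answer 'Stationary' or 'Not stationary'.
\text{Not stationary}

The AR(p) characteristic polynomial is P(z) = 1 - 1.156z.
Stationarity requires all roots to lie outside the unit circle, i.e. |z| > 1 for every root.
This is linear in z: 1 + (-1.156) z = 0  =>  z = -1/(-1.156) = 0.865052,  |z| = 0.865052.
Moduli of all roots: 0.8651.
All moduli strictly greater than 1? No.
Verdict: Not stationary.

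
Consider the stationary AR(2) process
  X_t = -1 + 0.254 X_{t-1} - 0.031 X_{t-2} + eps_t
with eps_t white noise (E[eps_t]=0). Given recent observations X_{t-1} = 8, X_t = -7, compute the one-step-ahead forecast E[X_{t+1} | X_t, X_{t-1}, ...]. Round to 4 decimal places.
E[X_{t+1} \mid \mathcal F_t] = -3.0260

For an AR(p) model X_t = c + sum_i phi_i X_{t-i} + eps_t, the
one-step-ahead conditional mean is
  E[X_{t+1} | X_t, ...] = c + sum_i phi_i X_{t+1-i}.
Substitute known values:
  E[X_{t+1} | ...] = -1 + (0.254) * (-7) + (-0.031) * (8)
                   = -3.0260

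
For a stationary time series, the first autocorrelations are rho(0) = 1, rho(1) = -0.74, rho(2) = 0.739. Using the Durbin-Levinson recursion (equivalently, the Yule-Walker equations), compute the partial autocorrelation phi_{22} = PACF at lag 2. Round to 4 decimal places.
\phi_{22} = 0.4231

The PACF at lag k is phi_{kk}, the last component of the solution
to the Yule-Walker system G_k phi = r_k where
  (G_k)_{ij} = rho(|i - j|), (r_k)_i = rho(i), i,j = 1..k.
Equivalently, Durbin-Levinson gives phi_{kk} iteratively:
  phi_{11} = rho(1)
  phi_{kk} = [rho(k) - sum_{j=1..k-1} phi_{k-1,j} rho(k-j)]
            / [1 - sum_{j=1..k-1} phi_{k-1,j} rho(j)],
  phi_{k,j} = phi_{k-1,j} - phi_{kk} phi_{k-1,k-j},  j = 1..k-1.
Step k = 1:
  phi_11 = rho(1) = -0.74.
Step k = 2:
  phi_22 = [rho(2) - phi_11 rho(1)] / [1 - phi_11 rho(1)] = [0.739 - (-0.74)(-0.74)] / [1 - (-0.74)(-0.74)]
         = 0.1914 / 0.4524 = 0.4231.
Therefore phi_{22} = 0.4231.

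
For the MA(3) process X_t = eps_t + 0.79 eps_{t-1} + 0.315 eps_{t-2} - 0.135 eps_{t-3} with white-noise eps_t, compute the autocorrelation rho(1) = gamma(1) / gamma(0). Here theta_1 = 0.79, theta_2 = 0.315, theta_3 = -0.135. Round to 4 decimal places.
\rho(1) = 0.5721

For an MA(q) process with theta_0 = 1, the autocovariance is
  gamma(k) = sigma^2 * sum_{i=0..q-k} theta_i * theta_{i+k},
and rho(k) = gamma(k) / gamma(0). Sigma^2 cancels.
  numerator   = (1)*(0.79) + (0.79)*(0.315) + (0.315)*(-0.135) = 0.996325.
  denominator = (1)^2 + (0.79)^2 + (0.315)^2 + (-0.135)^2 = 1.74155.
  rho(1) = 0.996325 / 1.74155 = 0.5721.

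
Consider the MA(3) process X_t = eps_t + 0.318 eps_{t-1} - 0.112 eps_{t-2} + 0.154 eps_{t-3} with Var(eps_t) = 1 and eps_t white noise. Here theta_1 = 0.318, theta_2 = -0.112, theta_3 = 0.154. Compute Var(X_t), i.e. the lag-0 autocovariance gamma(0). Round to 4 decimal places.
\gamma(0) = 1.1374

For an MA(q) process X_t = eps_t + sum_i theta_i eps_{t-i} with
Var(eps_t) = sigma^2, the variance is
  gamma(0) = sigma^2 * (1 + sum_i theta_i^2).
  sum_i theta_i^2 = (0.318)^2 + (-0.112)^2 + (0.154)^2 = 0.101124 + 0.012544 + 0.023716 = 0.137384.
  gamma(0) = 1 * (1 + 0.137384) = 1 * 1.137384 = 1.137384, which rounds to 1.1374.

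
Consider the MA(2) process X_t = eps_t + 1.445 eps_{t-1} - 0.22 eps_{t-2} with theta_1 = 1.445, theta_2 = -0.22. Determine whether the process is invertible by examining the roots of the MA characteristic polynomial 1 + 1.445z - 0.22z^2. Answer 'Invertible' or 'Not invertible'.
\text{Not invertible}

The MA(q) characteristic polynomial is P(z) = 1 + 1.445z - 0.22z^2.
Invertibility requires all roots to lie outside the unit circle, i.e. |z| > 1 for every root.
Set 1 + (1.445) z + (-0.22) z^2 = 0, i.e. a z^2 + b z + c = 0 with a = -0.22, b = 1.445, c = 1.
Discriminant D = b^2 - 4ac = (1.445)^2 - 4*(-0.22)*1 = 2.088025 - (-0.88) = 2.968025.
D >= 0, so the roots are real: z = (-b +/- sqrt(D)) / (2a) = (-1.445 +/- 1.722796) / (-0.44).
  z_1 = (-1.445 + 1.722796) / (-0.44) = -0.6314,   |z_1| = 0.6314.
  z_2 = (-1.445 - 1.722796) / (-0.44) = 7.1995,   |z_2| = 7.1995.
Moduli of all roots: 0.6314, 7.1995.
All moduli strictly greater than 1? No.
Verdict: Not invertible.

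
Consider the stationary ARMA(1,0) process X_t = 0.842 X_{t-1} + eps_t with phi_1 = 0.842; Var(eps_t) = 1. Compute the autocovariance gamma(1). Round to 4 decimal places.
\gamma(1) = 2.8931

Multiply the model equation by X_{t-k} and take expectations. With theta_0 = psi_0 = 1 and psi_j the MA(infinity) weights, this gives
  gamma(k) - sum_i phi_i gamma(k-i) = c_k,
  c_k = sigma^2 * sum_{j=k..q} theta_j psi_{j-k}   (c_k = 0 for k > q),
using gamma(-m) = gamma(m).
Pure AR (q = 0): c_0 = sigma^2 = 1, c_k = 0 for k >= 1.
Equations for k = 0 and k = 1 (AR order 1):
  gamma(0) = phi_1 gamma(1) + c_0
  gamma(1) = phi_1 gamma(0) + c_1
Substituting the second into the first: gamma(0) (1 - phi_1^2) = c_0 + phi_1 c_1, so
  gamma(0) = c_0 / (1 - phi_1^2) = 1 / (1 - (0.842)^2) = 1 / 0.291036 = 3.436001.
  gamma(1) = phi_1 gamma(0) = (0.842)(3.436001) = 2.893113.
Therefore gamma(1) = 2.8931 (to 4 decimal places).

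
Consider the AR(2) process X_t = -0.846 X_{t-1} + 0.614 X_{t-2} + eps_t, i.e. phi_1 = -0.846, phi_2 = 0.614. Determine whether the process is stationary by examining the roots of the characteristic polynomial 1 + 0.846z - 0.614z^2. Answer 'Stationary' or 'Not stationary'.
\text{Not stationary}

The AR(p) characteristic polynomial is P(z) = 1 + 0.846z - 0.614z^2.
Stationarity requires all roots to lie outside the unit circle, i.e. |z| > 1 for every root.
Set 1 + (0.846) z + (-0.614) z^2 = 0, i.e. a z^2 + b z + c = 0 with a = -0.614, b = 0.846, c = 1.
Discriminant D = b^2 - 4ac = (0.846)^2 - 4*(-0.614)*1 = 0.715716 - (-2.456) = 3.171716.
D >= 0, so the roots are real: z = (-b +/- sqrt(D)) / (2a) = (-0.846 +/- 1.780931) / (-1.228).
  z_1 = (-0.846 + 1.780931) / (-1.228) = -0.7613,   |z_1| = 0.7613.
  z_2 = (-0.846 - 1.780931) / (-1.228) = 2.1392,   |z_2| = 2.1392.
Moduli of all roots: 0.7613, 2.1392.
All moduli strictly greater than 1? No.
Verdict: Not stationary.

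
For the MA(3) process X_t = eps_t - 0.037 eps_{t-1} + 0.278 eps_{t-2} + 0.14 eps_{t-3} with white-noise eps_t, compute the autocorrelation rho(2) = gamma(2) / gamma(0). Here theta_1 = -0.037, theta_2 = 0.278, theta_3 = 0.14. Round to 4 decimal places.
\rho(2) = 0.2484

For an MA(q) process with theta_0 = 1, the autocovariance is
  gamma(k) = sigma^2 * sum_{i=0..q-k} theta_i * theta_{i+k},
and rho(k) = gamma(k) / gamma(0). Sigma^2 cancels.
  numerator   = (1)*(0.278) + (-0.037)*(0.14) = 0.27282.
  denominator = (1)^2 + (-0.037)^2 + (0.278)^2 + (0.14)^2 = 1.098253.
  rho(2) = 0.27282 / 1.098253 = 0.2484.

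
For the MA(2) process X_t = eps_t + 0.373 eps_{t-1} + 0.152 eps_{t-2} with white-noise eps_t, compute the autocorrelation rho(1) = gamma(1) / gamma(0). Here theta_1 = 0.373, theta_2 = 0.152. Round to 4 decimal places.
\rho(1) = 0.3697

For an MA(q) process with theta_0 = 1, the autocovariance is
  gamma(k) = sigma^2 * sum_{i=0..q-k} theta_i * theta_{i+k},
and rho(k) = gamma(k) / gamma(0). Sigma^2 cancels.
  numerator   = (1)*(0.373) + (0.373)*(0.152) = 0.429696.
  denominator = (1)^2 + (0.373)^2 + (0.152)^2 = 1.162233.
  rho(1) = 0.429696 / 1.162233 = 0.3697.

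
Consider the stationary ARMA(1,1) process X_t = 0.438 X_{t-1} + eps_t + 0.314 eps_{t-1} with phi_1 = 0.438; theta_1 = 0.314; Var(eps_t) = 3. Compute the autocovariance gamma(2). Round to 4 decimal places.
\gamma(2) = 1.3909

Multiply the model equation by X_{t-k} and take expectations. With theta_0 = psi_0 = 1 and psi_j the MA(infinity) weights, this gives
  gamma(k) - sum_i phi_i gamma(k-i) = c_k,
  c_k = sigma^2 * sum_{j=k..q} theta_j psi_{j-k}   (c_k = 0 for k > q),
using gamma(-m) = gamma(m).
psi-weights needed (psi_j = theta_j + sum_i phi_i psi_{j-i}):
  psi_1 = theta_1 + phi_1 = 0.314 + (0.438) = 0.752
Right-hand sides:
  c_0 = sigma^2 (1 + theta_1 psi_1) = 3 * (1 + (0.314)(0.752)) = 3 * 1.236128 = 3.708384
  c_1 = sigma^2 theta_1 = 3 * (0.314) = 0.942
  c_2 = 0
Equations for k = 0 and k = 1 (AR order 1):
  gamma(0) = phi_1 gamma(1) + c_0
  gamma(1) = phi_1 gamma(0) + c_1
Substituting the second into the first: gamma(0) (1 - phi_1^2) = c_0 + phi_1 c_1, so
  gamma(0) = (c_0 + phi_1 c_1) / (1 - phi_1^2) = (3.708384 + (0.438)(0.942)) / (1 - (0.438)^2) = 4.12098 / 0.808156 = 5.099238.
  gamma(1) = phi_1 gamma(0) + c_1 = (0.438)(5.099238) + (0.942) = 3.175466.
For k = 2 (> q): gamma(2) = phi_1 gamma(1) = (0.438)(3.175466) = 1.390854.
Therefore gamma(2) = 1.3909 (to 4 decimal places).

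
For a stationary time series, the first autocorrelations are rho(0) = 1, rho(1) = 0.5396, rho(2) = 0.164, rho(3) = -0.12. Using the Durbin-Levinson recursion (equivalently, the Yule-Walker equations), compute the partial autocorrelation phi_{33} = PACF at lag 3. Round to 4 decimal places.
\phi_{33} = -0.1859

The PACF at lag k is phi_{kk}, the last component of the solution
to the Yule-Walker system G_k phi = r_k where
  (G_k)_{ij} = rho(|i - j|), (r_k)_i = rho(i), i,j = 1..k.
Equivalently, Durbin-Levinson gives phi_{kk} iteratively:
  phi_{11} = rho(1)
  phi_{kk} = [rho(k) - sum_{j=1..k-1} phi_{k-1,j} rho(k-j)]
            / [1 - sum_{j=1..k-1} phi_{k-1,j} rho(j)],
  phi_{k,j} = phi_{k-1,j} - phi_{kk} phi_{k-1,k-j},  j = 1..k-1.
Step k = 1:
  phi_11 = rho(1) = 0.5396.
Step k = 2:
  phi_22 = [rho(2) - phi_11 rho(1)] / [1 - phi_11 rho(1)] = [0.164 - (0.5396)(0.5396)] / [1 - (0.5396)(0.5396)]
         = -0.12716816 / 0.70883184 = -0.179405.
  Update: phi_21 = phi_11 - phi_22 phi_11 = 0.5396 - (-0.179405)(0.5396) = 0.636407.
Step k = 3:
  phi_33 = [rho(3) - phi_21 rho(2) - phi_22 rho(1)] / [1 - phi_21 rho(1) - phi_22 rho(2)]
    numerator   = -0.12 - (0.636407)(0.164) - (-0.179405)(0.5396) = -0.12756368
    denominator = 1 - (0.636407)(0.5396) - (-0.179405)(0.164) = 0.6860172
  phi_33 = -0.12756368 / 0.6860172 = -0.1859.
Therefore phi_{33} = -0.1859.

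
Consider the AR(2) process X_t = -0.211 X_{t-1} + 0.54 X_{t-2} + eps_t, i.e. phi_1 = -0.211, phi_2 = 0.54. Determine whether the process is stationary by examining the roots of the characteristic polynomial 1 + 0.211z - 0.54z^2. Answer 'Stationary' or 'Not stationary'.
\text{Stationary}

The AR(p) characteristic polynomial is P(z) = 1 + 0.211z - 0.54z^2.
Stationarity requires all roots to lie outside the unit circle, i.e. |z| > 1 for every root.
Set 1 + (0.211) z + (-0.54) z^2 = 0, i.e. a z^2 + b z + c = 0 with a = -0.54, b = 0.211, c = 1.
Discriminant D = b^2 - 4ac = (0.211)^2 - 4*(-0.54)*1 = 0.044521 - (-2.16) = 2.204521.
D >= 0, so the roots are real: z = (-b +/- sqrt(D)) / (2a) = (-0.211 +/- 1.484763) / (-1.08).
  z_1 = (-0.211 + 1.484763) / (-1.08) = -1.1794,   |z_1| = 1.1794.
  z_2 = (-0.211 - 1.484763) / (-1.08) = 1.5702,   |z_2| = 1.5702.
Moduli of all roots: 1.1794, 1.5702.
All moduli strictly greater than 1? Yes.
Verdict: Stationary.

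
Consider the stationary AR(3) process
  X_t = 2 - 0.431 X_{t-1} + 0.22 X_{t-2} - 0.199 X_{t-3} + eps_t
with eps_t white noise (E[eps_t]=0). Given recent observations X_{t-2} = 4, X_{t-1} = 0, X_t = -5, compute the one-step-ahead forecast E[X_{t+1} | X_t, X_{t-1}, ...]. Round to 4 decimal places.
E[X_{t+1} \mid \mathcal F_t] = 3.3590

For an AR(p) model X_t = c + sum_i phi_i X_{t-i} + eps_t, the
one-step-ahead conditional mean is
  E[X_{t+1} | X_t, ...] = c + sum_i phi_i X_{t+1-i}.
Substitute known values:
  E[X_{t+1} | ...] = 2 + (-0.431) * (-5) + (0.22) * (0) + (-0.199) * (4)
                   = 3.3590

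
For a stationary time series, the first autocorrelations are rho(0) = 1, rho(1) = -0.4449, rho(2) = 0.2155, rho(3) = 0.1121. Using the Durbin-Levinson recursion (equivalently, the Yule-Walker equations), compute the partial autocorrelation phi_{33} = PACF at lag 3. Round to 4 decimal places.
\phi_{33} = 0.2690

The PACF at lag k is phi_{kk}, the last component of the solution
to the Yule-Walker system G_k phi = r_k where
  (G_k)_{ij} = rho(|i - j|), (r_k)_i = rho(i), i,j = 1..k.
Equivalently, Durbin-Levinson gives phi_{kk} iteratively:
  phi_{11} = rho(1)
  phi_{kk} = [rho(k) - sum_{j=1..k-1} phi_{k-1,j} rho(k-j)]
            / [1 - sum_{j=1..k-1} phi_{k-1,j} rho(j)],
  phi_{k,j} = phi_{k-1,j} - phi_{kk} phi_{k-1,k-j},  j = 1..k-1.
Step k = 1:
  phi_11 = rho(1) = -0.4449.
Step k = 2:
  phi_22 = [rho(2) - phi_11 rho(1)] / [1 - phi_11 rho(1)] = [0.2155 - (-0.4449)(-0.4449)] / [1 - (-0.4449)(-0.4449)]
         = 0.01756399 / 0.80206399 = 0.021898.
  Update: phi_21 = phi_11 - phi_22 phi_11 = -0.4449 - (0.021898)(-0.4449) = -0.435157.
Step k = 3:
  phi_33 = [rho(3) - phi_21 rho(2) - phi_22 rho(1)] / [1 - phi_21 rho(1) - phi_22 rho(2)]
    numerator   = 0.1121 - (-0.435157)(0.2155) - (0.021898)(-0.4449) = 0.21561905
    denominator = 1 - (-0.435157)(-0.4449) - (0.021898)(0.2155) = 0.80167937
  phi_33 = 0.21561905 / 0.80167937 = 0.269.
Therefore phi_{33} = 0.2690.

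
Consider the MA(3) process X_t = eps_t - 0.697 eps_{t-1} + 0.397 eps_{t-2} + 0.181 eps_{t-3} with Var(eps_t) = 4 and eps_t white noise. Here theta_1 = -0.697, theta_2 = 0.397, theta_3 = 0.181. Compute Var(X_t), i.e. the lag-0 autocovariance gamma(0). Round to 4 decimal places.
\gamma(0) = 6.7047

For an MA(q) process X_t = eps_t + sum_i theta_i eps_{t-i} with
Var(eps_t) = sigma^2, the variance is
  gamma(0) = sigma^2 * (1 + sum_i theta_i^2).
  sum_i theta_i^2 = (-0.697)^2 + (0.397)^2 + (0.181)^2 = 0.485809 + 0.157609 + 0.032761 = 0.676179.
  gamma(0) = 4 * (1 + 0.676179) = 4 * 1.676179 = 6.704716, which rounds to 6.7047.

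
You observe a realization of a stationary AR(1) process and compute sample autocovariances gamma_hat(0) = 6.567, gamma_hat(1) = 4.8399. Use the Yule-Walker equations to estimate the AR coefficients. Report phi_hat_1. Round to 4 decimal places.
\hat\phi_{1} = 0.7370

The Yule-Walker equations for an AR(p) process read, in matrix form,
  Gamma_p phi = r_p,   with   (Gamma_p)_{ij} = gamma(|i - j|),
                       (r_p)_i = gamma(i),   i,j = 1..p.
Substitute the sample gammas (Toeplitz matrix and right-hand side of size 1):
  Gamma_p = [[6.567]]
  r_p     = [4.8399]
With p = 1 this is the single equation gamma(0) phi_1 = gamma(1):
  phi_hat_1 = gamma(1) / gamma(0) = 4.8399 / 6.567 = 0.7370.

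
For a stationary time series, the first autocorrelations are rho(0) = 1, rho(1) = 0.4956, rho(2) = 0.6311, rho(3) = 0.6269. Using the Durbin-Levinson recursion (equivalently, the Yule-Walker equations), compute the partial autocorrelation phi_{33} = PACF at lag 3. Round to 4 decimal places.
\phi_{33} = 0.3960

The PACF at lag k is phi_{kk}, the last component of the solution
to the Yule-Walker system G_k phi = r_k where
  (G_k)_{ij} = rho(|i - j|), (r_k)_i = rho(i), i,j = 1..k.
Equivalently, Durbin-Levinson gives phi_{kk} iteratively:
  phi_{11} = rho(1)
  phi_{kk} = [rho(k) - sum_{j=1..k-1} phi_{k-1,j} rho(k-j)]
            / [1 - sum_{j=1..k-1} phi_{k-1,j} rho(j)],
  phi_{k,j} = phi_{k-1,j} - phi_{kk} phi_{k-1,k-j},  j = 1..k-1.
Step k = 1:
  phi_11 = rho(1) = 0.4956.
Step k = 2:
  phi_22 = [rho(2) - phi_11 rho(1)] / [1 - phi_11 rho(1)] = [0.6311 - (0.4956)(0.4956)] / [1 - (0.4956)(0.4956)]
         = 0.38548064 / 0.75438064 = 0.51099.
  Update: phi_21 = phi_11 - phi_22 phi_11 = 0.4956 - (0.51099)(0.4956) = 0.242354.
Step k = 3:
  phi_33 = [rho(3) - phi_21 rho(2) - phi_22 rho(1)] / [1 - phi_21 rho(1) - phi_22 rho(2)]
    numerator   = 0.6269 - (0.242354)(0.6311) - (0.51099)(0.4956) = 0.22070423
    denominator = 1 - (0.242354)(0.4956) - (0.51099)(0.6311) = 0.55740405
  phi_33 = 0.22070423 / 0.55740405 = 0.396.
Therefore phi_{33} = 0.3960.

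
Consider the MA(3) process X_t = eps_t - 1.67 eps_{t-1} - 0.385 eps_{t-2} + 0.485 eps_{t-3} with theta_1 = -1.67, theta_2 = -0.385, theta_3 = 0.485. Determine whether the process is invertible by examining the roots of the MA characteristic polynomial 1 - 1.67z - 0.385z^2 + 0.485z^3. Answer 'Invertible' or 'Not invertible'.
\text{Not invertible}

The MA(q) characteristic polynomial is P(z) = 1 - 1.67z - 0.385z^2 + 0.485z^3.
Invertibility requires all roots to lie outside the unit circle, i.e. |z| > 1 for every root.
Degree 3: look for a simple real root z0 first, then factor out (1 - z/z0) and solve the remaining quadratic.
Testing z0 = 2: P(2) = 1 + (-1.67)(2) + (-0.385)(2)^2 + (0.485)(2)^3
  = 1 + (-3.34) + (-1.54) + (3.88) = 0.  So z_0 = 2 is a root, |z_0| = 2.
Divide out the factor (1 - 0.5 z) = (1 - z/z0) (since 1/z0 = 0.5):
  P(z) = (1 - 0.5 z)(1 + (-1.17) z + (-0.97) z^2)
  [check: z-coef -1.17 - (0.5) = -1.67; z^2-coef -0.97 - (0.5)(-1.17) = -0.385; z^3-coef -(0.5)(-0.97) = 0.485.]
Remaining roots from the quadratic factor 1 + (-1.17) z + (-0.97) z^2:
  Set 1 + (-1.17) z + (-0.97) z^2 = 0, i.e. a z^2 + b z + c = 0 with a = -0.97, b = -1.17, c = 1.
  Discriminant D = b^2 - 4ac = (-1.17)^2 - 4*(-0.97)*1 = 1.3689 - (-3.88) = 5.2489.
  D >= 0, so the roots are real: z = (-b +/- sqrt(D)) / (2a) = (1.17 +/- 2.291048) / (-1.94).
    z_1 = (1.17 + 2.291048) / (-1.94) = -1.784,   |z_1| = 1.784.
    z_2 = (1.17 - 2.291048) / (-1.94) = 0.5779,   |z_2| = 0.5779.
Moduli of all roots: 2.0000, 1.7840, 0.5779.
All moduli strictly greater than 1? No.
Verdict: Not invertible.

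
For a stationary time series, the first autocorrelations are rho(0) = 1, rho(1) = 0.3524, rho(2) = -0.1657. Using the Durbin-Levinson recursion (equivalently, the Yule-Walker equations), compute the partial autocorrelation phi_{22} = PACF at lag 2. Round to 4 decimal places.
\phi_{22} = -0.3310

The PACF at lag k is phi_{kk}, the last component of the solution
to the Yule-Walker system G_k phi = r_k where
  (G_k)_{ij} = rho(|i - j|), (r_k)_i = rho(i), i,j = 1..k.
Equivalently, Durbin-Levinson gives phi_{kk} iteratively:
  phi_{11} = rho(1)
  phi_{kk} = [rho(k) - sum_{j=1..k-1} phi_{k-1,j} rho(k-j)]
            / [1 - sum_{j=1..k-1} phi_{k-1,j} rho(j)],
  phi_{k,j} = phi_{k-1,j} - phi_{kk} phi_{k-1,k-j},  j = 1..k-1.
Step k = 1:
  phi_11 = rho(1) = 0.3524.
Step k = 2:
  phi_22 = [rho(2) - phi_11 rho(1)] / [1 - phi_11 rho(1)] = [-0.1657 - (0.3524)(0.3524)] / [1 - (0.3524)(0.3524)]
         = -0.28988576 / 0.87581424 = -0.331.
Therefore phi_{22} = -0.3310.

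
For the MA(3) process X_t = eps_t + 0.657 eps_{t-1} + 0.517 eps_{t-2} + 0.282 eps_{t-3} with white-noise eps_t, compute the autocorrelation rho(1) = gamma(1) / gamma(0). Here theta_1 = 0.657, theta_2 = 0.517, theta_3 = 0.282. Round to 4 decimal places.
\rho(1) = 0.6424

For an MA(q) process with theta_0 = 1, the autocovariance is
  gamma(k) = sigma^2 * sum_{i=0..q-k} theta_i * theta_{i+k},
and rho(k) = gamma(k) / gamma(0). Sigma^2 cancels.
  numerator   = (1)*(0.657) + (0.657)*(0.517) + (0.517)*(0.282) = 1.142463.
  denominator = (1)^2 + (0.657)^2 + (0.517)^2 + (0.282)^2 = 1.778462.
  rho(1) = 1.142463 / 1.778462 = 0.6424.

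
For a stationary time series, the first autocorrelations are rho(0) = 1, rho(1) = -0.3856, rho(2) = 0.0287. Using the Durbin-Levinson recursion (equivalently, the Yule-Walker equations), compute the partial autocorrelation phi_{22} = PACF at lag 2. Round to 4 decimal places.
\phi_{22} = -0.1409

The PACF at lag k is phi_{kk}, the last component of the solution
to the Yule-Walker system G_k phi = r_k where
  (G_k)_{ij} = rho(|i - j|), (r_k)_i = rho(i), i,j = 1..k.
Equivalently, Durbin-Levinson gives phi_{kk} iteratively:
  phi_{11} = rho(1)
  phi_{kk} = [rho(k) - sum_{j=1..k-1} phi_{k-1,j} rho(k-j)]
            / [1 - sum_{j=1..k-1} phi_{k-1,j} rho(j)],
  phi_{k,j} = phi_{k-1,j} - phi_{kk} phi_{k-1,k-j},  j = 1..k-1.
Step k = 1:
  phi_11 = rho(1) = -0.3856.
Step k = 2:
  phi_22 = [rho(2) - phi_11 rho(1)] / [1 - phi_11 rho(1)] = [0.0287 - (-0.3856)(-0.3856)] / [1 - (-0.3856)(-0.3856)]
         = -0.11998736 / 0.85131264 = -0.1409.
Therefore phi_{22} = -0.1409.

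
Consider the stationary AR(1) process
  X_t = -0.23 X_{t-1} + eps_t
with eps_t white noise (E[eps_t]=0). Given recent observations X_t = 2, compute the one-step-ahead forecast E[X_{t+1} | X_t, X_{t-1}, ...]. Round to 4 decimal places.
E[X_{t+1} \mid \mathcal F_t] = -0.4600

For an AR(p) model X_t = c + sum_i phi_i X_{t-i} + eps_t, the
one-step-ahead conditional mean is
  E[X_{t+1} | X_t, ...] = c + sum_i phi_i X_{t+1-i}.
Substitute known values:
  E[X_{t+1} | ...] = (-0.23) * (2)
                   = -0.4600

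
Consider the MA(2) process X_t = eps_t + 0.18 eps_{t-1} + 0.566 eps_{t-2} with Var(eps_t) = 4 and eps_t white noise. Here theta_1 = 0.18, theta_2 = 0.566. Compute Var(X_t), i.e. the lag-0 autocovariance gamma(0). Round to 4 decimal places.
\gamma(0) = 5.4110

For an MA(q) process X_t = eps_t + sum_i theta_i eps_{t-i} with
Var(eps_t) = sigma^2, the variance is
  gamma(0) = sigma^2 * (1 + sum_i theta_i^2).
  sum_i theta_i^2 = (0.18)^2 + (0.566)^2 = 0.0324 + 0.320356 = 0.352756.
  gamma(0) = 4 * (1 + 0.352756) = 4 * 1.352756 = 5.411024, which rounds to 5.4110.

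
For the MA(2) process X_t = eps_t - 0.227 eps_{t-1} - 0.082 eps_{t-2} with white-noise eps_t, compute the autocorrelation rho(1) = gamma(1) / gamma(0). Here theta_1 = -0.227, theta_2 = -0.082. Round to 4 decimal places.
\rho(1) = -0.1969

For an MA(q) process with theta_0 = 1, the autocovariance is
  gamma(k) = sigma^2 * sum_{i=0..q-k} theta_i * theta_{i+k},
and rho(k) = gamma(k) / gamma(0). Sigma^2 cancels.
  numerator   = (1)*(-0.227) + (-0.227)*(-0.082) = -0.208386.
  denominator = (1)^2 + (-0.227)^2 + (-0.082)^2 = 1.058253.
  rho(1) = -0.208386 / 1.058253 = -0.1969.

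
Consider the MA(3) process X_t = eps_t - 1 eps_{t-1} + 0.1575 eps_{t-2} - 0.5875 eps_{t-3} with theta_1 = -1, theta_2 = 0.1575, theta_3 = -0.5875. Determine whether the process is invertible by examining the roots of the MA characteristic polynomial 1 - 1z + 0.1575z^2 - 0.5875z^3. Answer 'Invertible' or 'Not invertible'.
\text{Not invertible}

The MA(q) characteristic polynomial is P(z) = 1 - 1z + 0.1575z^2 - 0.5875z^3.
Invertibility requires all roots to lie outside the unit circle, i.e. |z| > 1 for every root.
Degree 3: look for a simple real root z0 first, then factor out (1 - z/z0) and solve the remaining quadratic.
Testing z0 = 0.8: P(0.8) = 1 + (-1)(0.8) + (0.1575)(0.8)^2 + (-0.5875)(0.8)^3
  = 1 + (-0.8) + (0.1008) + (-0.3008) = 0.  So z_0 = 0.8 is a root, |z_0| = 0.8.
Divide out the factor (1 - 1.25 z) = (1 - z/z0) (since 1/z0 = 1.25):
  P(z) = (1 - 1.25 z)(1 + (0.25) z + (0.47) z^2)
  [check: z-coef 0.25 - (1.25) = -1; z^2-coef 0.47 - (1.25)(0.25) = 0.1575; z^3-coef -(1.25)(0.47) = -0.5875.]
Remaining roots from the quadratic factor 1 + (0.25) z + (0.47) z^2:
  Set 1 + (0.25) z + (0.47) z^2 = 0, i.e. a z^2 + b z + c = 0 with a = 0.47, b = 0.25, c = 1.
  Discriminant D = b^2 - 4ac = (0.25)^2 - 4*(0.47)*1 = 0.0625 - (1.88) = -1.8175.
  D < 0, so the roots are the complex-conjugate pair z = (-b +/- i sqrt(-D)) / (2a) = -0.266 +/- 1.4342i.
  For a conjugate pair |z|^2 = z * conj(z) = (product of roots) = c/a = 1/(0.47) = 2.12766, so |z| = sqrt(2.12766) = 1.4586 for both roots.
Moduli of all roots: 0.8000, 1.4586, 1.4586.
All moduli strictly greater than 1? No.
Verdict: Not invertible.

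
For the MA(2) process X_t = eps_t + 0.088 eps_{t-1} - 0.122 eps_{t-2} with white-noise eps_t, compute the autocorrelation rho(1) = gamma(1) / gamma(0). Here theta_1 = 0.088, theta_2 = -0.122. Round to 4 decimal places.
\rho(1) = 0.0756

For an MA(q) process with theta_0 = 1, the autocovariance is
  gamma(k) = sigma^2 * sum_{i=0..q-k} theta_i * theta_{i+k},
and rho(k) = gamma(k) / gamma(0). Sigma^2 cancels.
  numerator   = (1)*(0.088) + (0.088)*(-0.122) = 0.077264.
  denominator = (1)^2 + (0.088)^2 + (-0.122)^2 = 1.022628.
  rho(1) = 0.077264 / 1.022628 = 0.0756.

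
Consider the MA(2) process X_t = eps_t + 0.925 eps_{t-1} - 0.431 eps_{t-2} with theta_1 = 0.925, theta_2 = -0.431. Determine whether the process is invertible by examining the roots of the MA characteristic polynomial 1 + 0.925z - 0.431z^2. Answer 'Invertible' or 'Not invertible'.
\text{Not invertible}

The MA(q) characteristic polynomial is P(z) = 1 + 0.925z - 0.431z^2.
Invertibility requires all roots to lie outside the unit circle, i.e. |z| > 1 for every root.
Set 1 + (0.925) z + (-0.431) z^2 = 0, i.e. a z^2 + b z + c = 0 with a = -0.431, b = 0.925, c = 1.
Discriminant D = b^2 - 4ac = (0.925)^2 - 4*(-0.431)*1 = 0.855625 - (-1.724) = 2.579625.
D >= 0, so the roots are real: z = (-b +/- sqrt(D)) / (2a) = (-0.925 +/- 1.606121) / (-0.862).
  z_1 = (-0.925 + 1.606121) / (-0.862) = -0.7902,   |z_1| = 0.7902.
  z_2 = (-0.925 - 1.606121) / (-0.862) = 2.9363,   |z_2| = 2.9363.
Moduli of all roots: 0.7902, 2.9363.
All moduli strictly greater than 1? No.
Verdict: Not invertible.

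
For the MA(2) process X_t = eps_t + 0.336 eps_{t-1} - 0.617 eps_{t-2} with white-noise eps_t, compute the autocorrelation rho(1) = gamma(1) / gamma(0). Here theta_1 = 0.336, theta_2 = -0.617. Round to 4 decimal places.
\rho(1) = 0.0862

For an MA(q) process with theta_0 = 1, the autocovariance is
  gamma(k) = sigma^2 * sum_{i=0..q-k} theta_i * theta_{i+k},
and rho(k) = gamma(k) / gamma(0). Sigma^2 cancels.
  numerator   = (1)*(0.336) + (0.336)*(-0.617) = 0.128688.
  denominator = (1)^2 + (0.336)^2 + (-0.617)^2 = 1.493585.
  rho(1) = 0.128688 / 1.493585 = 0.0862.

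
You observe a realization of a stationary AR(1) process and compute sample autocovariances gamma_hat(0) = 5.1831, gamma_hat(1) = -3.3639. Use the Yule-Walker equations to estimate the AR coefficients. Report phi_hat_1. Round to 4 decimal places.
\hat\phi_{1} = -0.6490

The Yule-Walker equations for an AR(p) process read, in matrix form,
  Gamma_p phi = r_p,   with   (Gamma_p)_{ij} = gamma(|i - j|),
                       (r_p)_i = gamma(i),   i,j = 1..p.
Substitute the sample gammas (Toeplitz matrix and right-hand side of size 1):
  Gamma_p = [[5.1831]]
  r_p     = [-3.3639]
With p = 1 this is the single equation gamma(0) phi_1 = gamma(1):
  phi_hat_1 = gamma(1) / gamma(0) = -3.3639 / 5.1831 = -0.6490.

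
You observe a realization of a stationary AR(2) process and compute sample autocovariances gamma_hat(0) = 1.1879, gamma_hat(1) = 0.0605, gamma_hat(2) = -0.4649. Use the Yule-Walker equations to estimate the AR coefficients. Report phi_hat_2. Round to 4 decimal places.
\hat\phi_{2} = -0.3950

The Yule-Walker equations for an AR(p) process read, in matrix form,
  Gamma_p phi = r_p,   with   (Gamma_p)_{ij} = gamma(|i - j|),
                       (r_p)_i = gamma(i),   i,j = 1..p.
Substitute the sample gammas (Toeplitz matrix and right-hand side of size 2):
  Gamma_p = [[1.1879, 0.0605], [0.0605, 1.1879]]
  r_p     = [0.0605, -0.4649]
Written out:
  1.1879 phi_1 + 0.0605 phi_2 = 0.0605
  0.0605 phi_1 + 1.1879 phi_2 = -0.4649
Solve by Cramer's rule:
  det = gamma(0)^2 - gamma(1)^2 = (1.1879)^2 - (0.0605)^2 = 1.41110641 - 0.00366025 = 1.40744616
  phi_hat_1 = [gamma(1) gamma(0) - gamma(1) gamma(2)] / det = [(0.0605)(1.1879) - (0.0605)(-0.4649)] / 1.40744616 = 0.0999944 / 1.40744616 = 0.071
  phi_hat_2 = [gamma(0) gamma(2) - gamma(1)^2] / det = [(1.1879)(-0.4649) - (0.0605)^2] / 1.40744616 = -0.55591496 / 1.40744616 = -0.395
So phi_hat = [0.0710, -0.3950].
Therefore phi_hat_2 = -0.3950.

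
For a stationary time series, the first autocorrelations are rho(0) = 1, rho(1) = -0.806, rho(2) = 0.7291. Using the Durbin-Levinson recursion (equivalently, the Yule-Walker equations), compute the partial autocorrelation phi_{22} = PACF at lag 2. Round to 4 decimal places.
\phi_{22} = 0.2268

The PACF at lag k is phi_{kk}, the last component of the solution
to the Yule-Walker system G_k phi = r_k where
  (G_k)_{ij} = rho(|i - j|), (r_k)_i = rho(i), i,j = 1..k.
Equivalently, Durbin-Levinson gives phi_{kk} iteratively:
  phi_{11} = rho(1)
  phi_{kk} = [rho(k) - sum_{j=1..k-1} phi_{k-1,j} rho(k-j)]
            / [1 - sum_{j=1..k-1} phi_{k-1,j} rho(j)],
  phi_{k,j} = phi_{k-1,j} - phi_{kk} phi_{k-1,k-j},  j = 1..k-1.
Step k = 1:
  phi_11 = rho(1) = -0.806.
Step k = 2:
  phi_22 = [rho(2) - phi_11 rho(1)] / [1 - phi_11 rho(1)] = [0.7291 - (-0.806)(-0.806)] / [1 - (-0.806)(-0.806)]
         = 0.079464 / 0.350364 = 0.2268.
Therefore phi_{22} = 0.2268.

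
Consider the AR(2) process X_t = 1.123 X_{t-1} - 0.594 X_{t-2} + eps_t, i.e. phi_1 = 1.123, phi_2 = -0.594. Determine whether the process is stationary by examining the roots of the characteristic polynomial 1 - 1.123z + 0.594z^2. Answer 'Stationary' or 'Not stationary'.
\text{Stationary}

The AR(p) characteristic polynomial is P(z) = 1 - 1.123z + 0.594z^2.
Stationarity requires all roots to lie outside the unit circle, i.e. |z| > 1 for every root.
Set 1 + (-1.123) z + (0.594) z^2 = 0, i.e. a z^2 + b z + c = 0 with a = 0.594, b = -1.123, c = 1.
Discriminant D = b^2 - 4ac = (-1.123)^2 - 4*(0.594)*1 = 1.261129 - (2.376) = -1.114871.
D < 0, so the roots are the complex-conjugate pair z = (-b +/- i sqrt(-D)) / (2a) = 0.9453 +/- 0.8888i.
For a conjugate pair |z|^2 = z * conj(z) = (product of roots) = c/a = 1/(0.594) = 1.683502, so |z| = sqrt(1.683502) = 1.2975 for both roots.
Moduli of all roots: 1.2975, 1.2975.
All moduli strictly greater than 1? Yes.
Verdict: Stationary.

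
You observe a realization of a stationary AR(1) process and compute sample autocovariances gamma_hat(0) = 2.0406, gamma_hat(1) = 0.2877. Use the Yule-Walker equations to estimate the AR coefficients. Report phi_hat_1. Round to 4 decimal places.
\hat\phi_{1} = 0.1410

The Yule-Walker equations for an AR(p) process read, in matrix form,
  Gamma_p phi = r_p,   with   (Gamma_p)_{ij} = gamma(|i - j|),
                       (r_p)_i = gamma(i),   i,j = 1..p.
Substitute the sample gammas (Toeplitz matrix and right-hand side of size 1):
  Gamma_p = [[2.0406]]
  r_p     = [0.2877]
With p = 1 this is the single equation gamma(0) phi_1 = gamma(1):
  phi_hat_1 = gamma(1) / gamma(0) = 0.2877 / 2.0406 = 0.1410.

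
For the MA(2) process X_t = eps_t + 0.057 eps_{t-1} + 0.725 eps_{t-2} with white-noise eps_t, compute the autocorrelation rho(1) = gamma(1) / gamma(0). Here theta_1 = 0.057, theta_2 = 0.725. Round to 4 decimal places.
\rho(1) = 0.0643

For an MA(q) process with theta_0 = 1, the autocovariance is
  gamma(k) = sigma^2 * sum_{i=0..q-k} theta_i * theta_{i+k},
and rho(k) = gamma(k) / gamma(0). Sigma^2 cancels.
  numerator   = (1)*(0.057) + (0.057)*(0.725) = 0.098325.
  denominator = (1)^2 + (0.057)^2 + (0.725)^2 = 1.528874.
  rho(1) = 0.098325 / 1.528874 = 0.0643.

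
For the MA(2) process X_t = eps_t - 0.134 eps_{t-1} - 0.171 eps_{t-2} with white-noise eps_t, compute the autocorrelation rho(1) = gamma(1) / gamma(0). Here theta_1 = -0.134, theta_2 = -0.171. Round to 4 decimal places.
\rho(1) = -0.1061

For an MA(q) process with theta_0 = 1, the autocovariance is
  gamma(k) = sigma^2 * sum_{i=0..q-k} theta_i * theta_{i+k},
and rho(k) = gamma(k) / gamma(0). Sigma^2 cancels.
  numerator   = (1)*(-0.134) + (-0.134)*(-0.171) = -0.111086.
  denominator = (1)^2 + (-0.134)^2 + (-0.171)^2 = 1.047197.
  rho(1) = -0.111086 / 1.047197 = -0.1061.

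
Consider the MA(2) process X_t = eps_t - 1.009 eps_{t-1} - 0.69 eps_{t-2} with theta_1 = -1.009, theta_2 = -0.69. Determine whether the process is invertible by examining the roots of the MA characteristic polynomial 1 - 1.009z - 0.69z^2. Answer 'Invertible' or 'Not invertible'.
\text{Not invertible}

The MA(q) characteristic polynomial is P(z) = 1 - 1.009z - 0.69z^2.
Invertibility requires all roots to lie outside the unit circle, i.e. |z| > 1 for every root.
Set 1 + (-1.009) z + (-0.69) z^2 = 0, i.e. a z^2 + b z + c = 0 with a = -0.69, b = -1.009, c = 1.
Discriminant D = b^2 - 4ac = (-1.009)^2 - 4*(-0.69)*1 = 1.018081 - (-2.76) = 3.778081.
D >= 0, so the roots are real: z = (-b +/- sqrt(D)) / (2a) = (1.009 +/- 1.943729) / (-1.38).
  z_1 = (1.009 + 1.943729) / (-1.38) = -2.1397,   |z_1| = 2.1397.
  z_2 = (1.009 - 1.943729) / (-1.38) = 0.6773,   |z_2| = 0.6773.
Moduli of all roots: 2.1397, 0.6773.
All moduli strictly greater than 1? No.
Verdict: Not invertible.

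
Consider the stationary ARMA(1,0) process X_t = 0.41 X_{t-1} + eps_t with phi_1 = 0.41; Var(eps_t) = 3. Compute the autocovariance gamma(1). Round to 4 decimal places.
\gamma(1) = 1.4785

Multiply the model equation by X_{t-k} and take expectations. With theta_0 = psi_0 = 1 and psi_j the MA(infinity) weights, this gives
  gamma(k) - sum_i phi_i gamma(k-i) = c_k,
  c_k = sigma^2 * sum_{j=k..q} theta_j psi_{j-k}   (c_k = 0 for k > q),
using gamma(-m) = gamma(m).
Pure AR (q = 0): c_0 = sigma^2 = 3, c_k = 0 for k >= 1.
Equations for k = 0 and k = 1 (AR order 1):
  gamma(0) = phi_1 gamma(1) + c_0
  gamma(1) = phi_1 gamma(0) + c_1
Substituting the second into the first: gamma(0) (1 - phi_1^2) = c_0 + phi_1 c_1, so
  gamma(0) = c_0 / (1 - phi_1^2) = 3 / (1 - (0.41)^2) = 3 / 0.8319 = 3.606203.
  gamma(1) = phi_1 gamma(0) = (0.41)(3.606203) = 1.478543.
Therefore gamma(1) = 1.4785 (to 4 decimal places).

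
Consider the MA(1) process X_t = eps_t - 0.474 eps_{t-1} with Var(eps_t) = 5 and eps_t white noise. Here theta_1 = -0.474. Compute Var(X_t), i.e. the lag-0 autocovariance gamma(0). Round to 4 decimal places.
\gamma(0) = 6.1234

For an MA(q) process X_t = eps_t + sum_i theta_i eps_{t-i} with
Var(eps_t) = sigma^2, the variance is
  gamma(0) = sigma^2 * (1 + sum_i theta_i^2).
  sum_i theta_i^2 = (-0.474)^2 = 0.224676.
  gamma(0) = 5 * (1 + 0.224676) = 5 * 1.224676 = 6.12338, which rounds to 6.1234.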